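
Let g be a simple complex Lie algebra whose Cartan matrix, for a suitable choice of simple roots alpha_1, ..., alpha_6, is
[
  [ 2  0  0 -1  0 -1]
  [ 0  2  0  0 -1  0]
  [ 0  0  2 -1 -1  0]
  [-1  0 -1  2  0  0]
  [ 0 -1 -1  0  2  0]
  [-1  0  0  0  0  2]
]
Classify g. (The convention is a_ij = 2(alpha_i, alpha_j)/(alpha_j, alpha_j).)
The matrix has rank 6 with 2's on the diagonal. Reading the off-diagonal entries as Dynkin edges (a single edge where a_ij = a_ji = -1; a double or triple edge where a_ij * a_ji = 2 or 3), the diagram is a chain of 6 nodes with single edges (A_6). One simple-root ordering that puts it in standard form is (alpha_6, alpha_1, alpha_4, alpha_3, alpha_5, alpha_2). So the algebra is type A_6, i.e. sl(7).

A_6 (sl(7))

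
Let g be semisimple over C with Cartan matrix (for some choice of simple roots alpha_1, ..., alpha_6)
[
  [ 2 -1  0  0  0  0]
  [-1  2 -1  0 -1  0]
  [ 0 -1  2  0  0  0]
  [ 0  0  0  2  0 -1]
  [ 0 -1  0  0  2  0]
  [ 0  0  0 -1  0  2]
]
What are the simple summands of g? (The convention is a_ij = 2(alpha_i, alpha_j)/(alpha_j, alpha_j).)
The diagram associated to this matrix has two connected components: the simple roots {alpha_4, alpha_6} form a chain of 2 nodes with single edges (A_2), and {alpha_1, alpha_2, alpha_3, alpha_5} form a chain of 2 nodes with a fork of two nodes at one end (D_4). A semisimple Lie algebra decomposes uniquely as the direct sum of simple ideals, one per connected component of its Dynkin diagram, so g ≅ A_2 ⊕ D_4 (dimension 8 + 28 = 36).

type A_2 ⊕ type D_4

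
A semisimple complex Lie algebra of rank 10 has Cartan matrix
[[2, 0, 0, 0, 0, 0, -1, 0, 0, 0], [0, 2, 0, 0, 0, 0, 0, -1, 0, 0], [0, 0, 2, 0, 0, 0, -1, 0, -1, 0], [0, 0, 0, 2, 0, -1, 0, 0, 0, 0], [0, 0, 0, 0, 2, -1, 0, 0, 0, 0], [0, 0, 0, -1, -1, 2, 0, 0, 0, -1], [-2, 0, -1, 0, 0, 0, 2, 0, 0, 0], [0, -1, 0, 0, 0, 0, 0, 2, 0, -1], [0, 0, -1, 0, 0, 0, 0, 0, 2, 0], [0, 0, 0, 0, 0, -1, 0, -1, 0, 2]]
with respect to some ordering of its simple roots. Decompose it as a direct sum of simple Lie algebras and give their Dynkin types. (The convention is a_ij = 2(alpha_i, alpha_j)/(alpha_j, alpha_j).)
The diagram associated to this matrix has two connected components: the simple roots {alpha_1, alpha_3, alpha_7, alpha_9} form a chain of 4 nodes with a double edge at one end; the terminal node there is the unique short simple root (B_4), and {alpha_2, alpha_4, alpha_5, alpha_6, alpha_8, alpha_10} form a chain of 4 nodes with a fork of two nodes at one end (D_6). A semisimple Lie algebra decomposes uniquely as the direct sum of simple ideals, one per connected component of its Dynkin diagram, so g ≅ B_4 ⊕ D_6 (dimension 36 + 66 = 102).

type B_4 ⊕ type D_6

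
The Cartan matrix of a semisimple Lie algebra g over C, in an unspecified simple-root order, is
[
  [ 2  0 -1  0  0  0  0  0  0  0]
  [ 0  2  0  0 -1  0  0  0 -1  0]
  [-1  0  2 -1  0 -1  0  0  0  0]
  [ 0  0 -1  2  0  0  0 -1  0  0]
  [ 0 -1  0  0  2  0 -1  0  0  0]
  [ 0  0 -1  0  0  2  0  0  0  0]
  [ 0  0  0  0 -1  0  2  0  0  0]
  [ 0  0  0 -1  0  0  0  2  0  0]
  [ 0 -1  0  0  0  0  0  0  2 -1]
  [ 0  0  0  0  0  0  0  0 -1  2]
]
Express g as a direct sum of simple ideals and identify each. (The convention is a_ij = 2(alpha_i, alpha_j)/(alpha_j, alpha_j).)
A_5 ⊕ D_5

The diagram associated to this matrix has two connected components: the simple roots {alpha_2, alpha_5, alpha_7, alpha_9, alpha_10} form a chain of 5 nodes with single edges (A_5), and {alpha_1, alpha_3, alpha_4, alpha_6, alpha_8} form a chain of 3 nodes with a fork of two nodes at one end (D_5). A semisimple Lie algebra decomposes uniquely as the direct sum of simple ideals, one per connected component of its Dynkin diagram, so g ≅ A_5 ⊕ D_5 (dimension 35 + 45 = 80).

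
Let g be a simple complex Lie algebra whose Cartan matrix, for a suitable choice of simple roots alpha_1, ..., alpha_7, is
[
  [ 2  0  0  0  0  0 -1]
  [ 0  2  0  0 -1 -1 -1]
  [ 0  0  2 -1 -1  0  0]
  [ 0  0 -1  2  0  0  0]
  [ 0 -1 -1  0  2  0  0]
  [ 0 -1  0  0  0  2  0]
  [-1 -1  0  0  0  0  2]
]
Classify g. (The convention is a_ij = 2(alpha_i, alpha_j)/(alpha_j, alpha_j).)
type E_7

The matrix has rank 7 with 2's on the diagonal. Reading the off-diagonal entries as Dynkin edges (a single edge where a_ij = a_ji = -1; a double or triple edge where a_ij * a_ji = 2 or 3), the diagram is a chain of 6 nodes with one extra node attached to the third node from one end (E_7). One simple-root ordering that puts it in standard form is (alpha_1, alpha_6, alpha_7, alpha_2, alpha_5, alpha_3, alpha_4). So the algebra is type E_7.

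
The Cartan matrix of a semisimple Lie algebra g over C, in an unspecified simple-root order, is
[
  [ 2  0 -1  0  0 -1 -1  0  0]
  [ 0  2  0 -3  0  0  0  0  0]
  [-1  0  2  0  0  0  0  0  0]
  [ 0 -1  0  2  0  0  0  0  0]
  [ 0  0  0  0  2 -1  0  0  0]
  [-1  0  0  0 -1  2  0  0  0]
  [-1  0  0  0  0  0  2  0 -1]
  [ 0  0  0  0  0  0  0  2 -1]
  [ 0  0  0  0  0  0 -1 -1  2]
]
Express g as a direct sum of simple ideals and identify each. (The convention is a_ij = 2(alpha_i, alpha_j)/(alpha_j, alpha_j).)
type E_7 ⊕ type G_2

The diagram associated to this matrix has two connected components: the simple roots {alpha_1, alpha_3, alpha_5, alpha_6, alpha_7, alpha_8, alpha_9} form a chain of 6 nodes with one extra node attached to the third node from one end (E_7), and {alpha_2, alpha_4} form two nodes joined by a triple edge (G_2). A semisimple Lie algebra decomposes uniquely as the direct sum of simple ideals, one per connected component of its Dynkin diagram, so g ≅ E_7 ⊕ G_2 (dimension 133 + 14 = 147).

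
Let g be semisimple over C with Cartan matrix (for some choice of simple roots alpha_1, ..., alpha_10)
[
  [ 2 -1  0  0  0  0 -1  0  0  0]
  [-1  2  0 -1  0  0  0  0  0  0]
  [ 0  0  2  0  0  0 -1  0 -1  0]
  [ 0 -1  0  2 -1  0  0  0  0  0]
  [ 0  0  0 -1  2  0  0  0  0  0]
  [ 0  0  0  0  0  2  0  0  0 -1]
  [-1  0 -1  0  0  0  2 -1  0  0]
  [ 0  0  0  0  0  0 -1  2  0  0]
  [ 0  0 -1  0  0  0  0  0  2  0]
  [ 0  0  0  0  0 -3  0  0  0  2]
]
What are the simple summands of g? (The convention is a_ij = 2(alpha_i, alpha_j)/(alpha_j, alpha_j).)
type E_8 ⊕ type G_2

The diagram associated to this matrix has two connected components: the simple roots {alpha_1, alpha_2, alpha_3, alpha_4, alpha_5, alpha_7, alpha_8, alpha_9} form a chain of 7 nodes with one extra node attached to the third node from one end (E_8), and {alpha_6, alpha_10} form two nodes joined by a triple edge (G_2). A semisimple Lie algebra decomposes uniquely as the direct sum of simple ideals, one per connected component of its Dynkin diagram, so g ≅ E_8 ⊕ G_2 (dimension 248 + 14 = 262).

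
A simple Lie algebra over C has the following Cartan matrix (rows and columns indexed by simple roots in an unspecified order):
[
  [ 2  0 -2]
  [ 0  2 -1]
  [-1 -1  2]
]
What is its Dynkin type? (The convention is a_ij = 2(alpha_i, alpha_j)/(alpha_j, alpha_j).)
type C_3

The matrix has rank 3 with 2's on the diagonal. Reading the off-diagonal entries as Dynkin edges (a single edge where a_ij = a_ji = -1; a double or triple edge where a_ij * a_ji = 2 or 3), the diagram is a chain of 3 nodes with a double edge at one end; the terminal node there is the unique long simple root (C_3). One simple-root ordering that puts it in standard form is (alpha_2, alpha_3, alpha_1). So the algebra is type C_3, i.e. sp(6).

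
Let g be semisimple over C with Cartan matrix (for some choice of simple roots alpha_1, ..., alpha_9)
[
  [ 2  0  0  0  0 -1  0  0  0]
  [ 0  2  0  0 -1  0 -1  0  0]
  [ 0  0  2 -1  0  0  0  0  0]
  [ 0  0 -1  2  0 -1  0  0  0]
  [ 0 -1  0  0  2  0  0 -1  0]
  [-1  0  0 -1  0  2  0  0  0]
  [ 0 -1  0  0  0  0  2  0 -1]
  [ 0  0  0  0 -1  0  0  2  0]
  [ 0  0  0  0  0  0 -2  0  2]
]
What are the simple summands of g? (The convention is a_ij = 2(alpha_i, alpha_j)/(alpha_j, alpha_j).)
A4 ⊕ C5

The diagram associated to this matrix has two connected components: the simple roots {alpha_1, alpha_3, alpha_4, alpha_6} form a chain of 4 nodes with single edges (A_4), and {alpha_2, alpha_5, alpha_7, alpha_8, alpha_9} form a chain of 5 nodes with a double edge at one end; the terminal node there is the unique long simple root (C_5). A semisimple Lie algebra decomposes uniquely as the direct sum of simple ideals, one per connected component of its Dynkin diagram, so g ≅ A_4 ⊕ C_5 (dimension 24 + 55 = 79).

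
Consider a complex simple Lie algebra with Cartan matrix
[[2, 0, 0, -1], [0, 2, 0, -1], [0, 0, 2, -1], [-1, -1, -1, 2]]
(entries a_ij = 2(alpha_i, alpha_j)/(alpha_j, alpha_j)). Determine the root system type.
The matrix has rank 4 with 2's on the diagonal. Reading the off-diagonal entries as Dynkin edges (a single edge where a_ij = a_ji = -1; a double or triple edge where a_ij * a_ji = 2 or 3), the diagram is a chain of 2 nodes with a fork of two nodes at one end (D_4). One simple-root ordering that puts it in standard form is (alpha_3, alpha_4, alpha_1, alpha_2). So the algebra is type D_4, i.e. so(8).

D4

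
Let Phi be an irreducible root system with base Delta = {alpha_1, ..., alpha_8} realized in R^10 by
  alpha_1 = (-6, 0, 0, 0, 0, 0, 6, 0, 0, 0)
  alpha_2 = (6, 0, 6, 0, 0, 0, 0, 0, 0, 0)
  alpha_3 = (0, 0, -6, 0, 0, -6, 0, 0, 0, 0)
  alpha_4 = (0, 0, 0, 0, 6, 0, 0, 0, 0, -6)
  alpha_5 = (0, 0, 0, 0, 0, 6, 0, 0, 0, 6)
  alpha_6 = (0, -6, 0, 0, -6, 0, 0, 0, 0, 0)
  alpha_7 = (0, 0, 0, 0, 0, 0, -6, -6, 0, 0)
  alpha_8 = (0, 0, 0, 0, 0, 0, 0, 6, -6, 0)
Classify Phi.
type A_8

Compute the Cartan integers a_ij = 2(alpha_i, alpha_j)/(alpha_j, alpha_j); the resulting 8x8 Cartan matrix is
[[2, -1, 0, 0, 0, 0, -1, 0], [-1, 2, -1, 0, 0, 0, 0, 0], [0, -1, 2, 0, -1, 0, 0, 0], [0, 0, 0, 2, -1, -1, 0, 0], [0, 0, -1, -1, 2, 0, 0, 0], [0, 0, 0, -1, 0, 2, 0, 0], [-1, 0, 0, 0, 0, 0, 2, -1], [0, 0, 0, 0, 0, 0, -1, 2]].
All simple roots have the same length, so the diagram is simply laced. The associated Dynkin diagram is a chain of 8 nodes with single edges (A_8), so the type is A_8 (the algebra sl(9)).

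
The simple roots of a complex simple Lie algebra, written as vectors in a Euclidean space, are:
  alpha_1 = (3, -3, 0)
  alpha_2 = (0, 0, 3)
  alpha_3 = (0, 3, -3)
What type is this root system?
B_3

Compute the Cartan integers a_ij = 2(alpha_i, alpha_j)/(alpha_j, alpha_j); the resulting 3x3 Cartan matrix is
[[2, 0, -1], [0, 2, -1], [-1, -2, 2]].
The roots have two lengths (squared-length ratio 2:1); the short ones are alpha_{2}. The associated Dynkin diagram is a chain of 3 nodes with a double edge at one end; the terminal node there is the unique short simple root (B_3), so the type is B_3 (the algebra so(7)).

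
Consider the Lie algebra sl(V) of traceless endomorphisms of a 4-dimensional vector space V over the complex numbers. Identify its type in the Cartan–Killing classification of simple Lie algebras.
type A_3

This is sl(4), which has dimension 4^2 - 1 = 15 and rank 4 - 1 = 3 (a Cartan subalgebra is the diagonal traceless matrices). In the classification of classical Lie algebras, the special linear algebra sl(n+1) has type A_n; here n = 3, so the Dynkin diagram is a chain of 3 nodes with single edges (A_3). Hence the type is A_3.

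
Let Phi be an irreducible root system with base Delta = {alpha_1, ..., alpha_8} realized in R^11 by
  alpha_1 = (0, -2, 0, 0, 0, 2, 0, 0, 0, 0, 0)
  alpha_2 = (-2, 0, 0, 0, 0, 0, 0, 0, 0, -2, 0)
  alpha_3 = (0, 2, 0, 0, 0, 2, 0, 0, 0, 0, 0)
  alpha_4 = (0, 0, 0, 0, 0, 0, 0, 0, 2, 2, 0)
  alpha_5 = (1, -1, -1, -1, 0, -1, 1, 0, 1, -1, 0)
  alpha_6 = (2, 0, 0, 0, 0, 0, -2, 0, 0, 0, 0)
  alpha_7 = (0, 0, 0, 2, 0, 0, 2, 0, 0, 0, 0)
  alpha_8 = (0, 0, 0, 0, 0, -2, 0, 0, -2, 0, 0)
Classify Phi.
E_8

Compute the Cartan integers a_ij = 2(alpha_i, alpha_j)/(alpha_j, alpha_j); the resulting 8x8 Cartan matrix is
[[2, 0, 0, 0, 0, 0, 0, -1], [0, 2, 0, -1, 0, -1, 0, 0], [0, 0, 2, 0, -1, 0, 0, -1], [0, -1, 0, 2, 0, 0, 0, -1], [0, 0, -1, 0, 2, 0, 0, 0], [0, -1, 0, 0, 0, 2, -1, 0], [0, 0, 0, 0, 0, -1, 2, 0], [-1, 0, -1, -1, 0, 0, 0, 2]].
All simple roots have the same length, so the diagram is simply laced. The associated Dynkin diagram is a chain of 7 nodes with one extra node attached to the third node from one end (E_8), so the type is E_8.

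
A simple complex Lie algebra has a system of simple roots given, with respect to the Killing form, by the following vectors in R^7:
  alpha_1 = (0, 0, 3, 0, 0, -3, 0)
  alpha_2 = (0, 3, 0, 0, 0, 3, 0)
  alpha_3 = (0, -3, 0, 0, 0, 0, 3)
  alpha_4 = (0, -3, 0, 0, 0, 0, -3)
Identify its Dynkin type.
D_4 (so(8))

Compute the Cartan integers a_ij = 2(alpha_i, alpha_j)/(alpha_j, alpha_j); the resulting 4x4 Cartan matrix is
[[2, -1, 0, 0], [-1, 2, -1, -1], [0, -1, 2, 0], [0, -1, 0, 2]].
All simple roots have the same length, so the diagram is simply laced. The associated Dynkin diagram is a chain of 2 nodes with a fork of two nodes at one end (D_4), so the type is D_4 (the algebra so(8)).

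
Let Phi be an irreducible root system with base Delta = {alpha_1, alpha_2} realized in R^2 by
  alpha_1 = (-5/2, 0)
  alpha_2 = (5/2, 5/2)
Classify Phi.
B2

Compute the Cartan integers a_ij = 2(alpha_i, alpha_j)/(alpha_j, alpha_j); the resulting 2x2 Cartan matrix is
[[2, -1], [-2, 2]].
The roots have two lengths (squared-length ratio 2:1); the short ones are alpha_{1}. The associated Dynkin diagram is a chain of 2 nodes with a double edge at one end; the terminal node there is the unique short simple root (B_2), so the type is B_2 (the algebra so(5)).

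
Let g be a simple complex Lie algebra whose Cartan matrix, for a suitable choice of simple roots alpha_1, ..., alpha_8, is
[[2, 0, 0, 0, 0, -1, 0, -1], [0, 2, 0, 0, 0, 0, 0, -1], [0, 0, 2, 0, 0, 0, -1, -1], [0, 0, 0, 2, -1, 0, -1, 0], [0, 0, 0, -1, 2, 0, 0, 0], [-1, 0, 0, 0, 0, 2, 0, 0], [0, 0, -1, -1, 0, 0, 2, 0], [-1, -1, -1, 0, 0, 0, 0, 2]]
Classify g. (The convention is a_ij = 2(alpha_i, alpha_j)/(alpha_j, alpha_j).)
The matrix has rank 8 with 2's on the diagonal. Reading the off-diagonal entries as Dynkin edges (a single edge where a_ij = a_ji = -1; a double or triple edge where a_ij * a_ji = 2 or 3), the diagram is a chain of 7 nodes with one extra node attached to the third node from one end (E_8). One simple-root ordering that puts it in standard form is (alpha_6, alpha_2, alpha_1, alpha_8, alpha_3, alpha_7, alpha_4, alpha_5). So the algebra is type E_8.

E_8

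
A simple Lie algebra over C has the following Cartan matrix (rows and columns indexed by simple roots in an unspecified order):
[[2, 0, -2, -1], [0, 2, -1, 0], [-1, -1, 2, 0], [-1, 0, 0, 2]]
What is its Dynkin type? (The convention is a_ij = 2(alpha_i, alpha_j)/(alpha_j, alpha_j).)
The matrix has rank 4 with 2's on the diagonal. Reading the off-diagonal entries as Dynkin edges (a single edge where a_ij = a_ji = -1; a double or triple edge where a_ij * a_ji = 2 or 3), the diagram is a chain of 4 nodes with a double edge between the middle two (F_4). One simple-root ordering that puts it in standard form is (alpha_4, alpha_1, alpha_3, alpha_2). So the algebra is type F_4.

type F_4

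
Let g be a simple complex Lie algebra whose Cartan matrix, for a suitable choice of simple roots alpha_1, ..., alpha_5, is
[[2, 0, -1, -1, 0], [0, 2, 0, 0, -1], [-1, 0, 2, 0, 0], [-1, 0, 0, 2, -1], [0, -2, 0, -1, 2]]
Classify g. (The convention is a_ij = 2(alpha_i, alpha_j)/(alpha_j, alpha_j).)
B_5 (so(11))

The matrix has rank 5 with 2's on the diagonal. Reading the off-diagonal entries as Dynkin edges (a single edge where a_ij = a_ji = -1; a double or triple edge where a_ij * a_ji = 2 or 3), the diagram is a chain of 5 nodes with a double edge at one end; the terminal node there is the unique short simple root (B_5). One simple-root ordering that puts it in standard form is (alpha_3, alpha_1, alpha_4, alpha_5, alpha_2). So the algebra is type B_5, i.e. so(11).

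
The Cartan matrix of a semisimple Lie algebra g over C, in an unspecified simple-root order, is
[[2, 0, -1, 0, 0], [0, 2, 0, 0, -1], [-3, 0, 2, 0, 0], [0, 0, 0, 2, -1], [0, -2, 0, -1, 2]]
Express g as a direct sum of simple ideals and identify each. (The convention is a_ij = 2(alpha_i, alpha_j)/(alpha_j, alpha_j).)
The diagram associated to this matrix has two connected components: the simple roots {alpha_2, alpha_4, alpha_5} form a chain of 3 nodes with a double edge at one end; the terminal node there is the unique short simple root (B_3), and {alpha_1, alpha_3} form two nodes joined by a triple edge (G_2). A semisimple Lie algebra decomposes uniquely as the direct sum of simple ideals, one per connected component of its Dynkin diagram, so g ≅ B_3 ⊕ G_2 (dimension 21 + 14 = 35).

B3 + G2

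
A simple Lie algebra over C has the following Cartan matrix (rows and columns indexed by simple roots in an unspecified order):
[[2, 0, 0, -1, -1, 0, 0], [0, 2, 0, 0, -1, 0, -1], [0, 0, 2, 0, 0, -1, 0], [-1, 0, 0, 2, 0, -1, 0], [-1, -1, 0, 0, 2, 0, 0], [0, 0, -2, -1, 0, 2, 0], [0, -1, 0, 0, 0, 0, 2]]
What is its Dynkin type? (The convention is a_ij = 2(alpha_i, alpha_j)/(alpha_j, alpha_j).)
The matrix has rank 7 with 2's on the diagonal. Reading the off-diagonal entries as Dynkin edges (a single edge where a_ij = a_ji = -1; a double or triple edge where a_ij * a_ji = 2 or 3), the diagram is a chain of 7 nodes with a double edge at one end; the terminal node there is the unique short simple root (B_7). One simple-root ordering that puts it in standard form is (alpha_7, alpha_2, alpha_5, alpha_1, alpha_4, alpha_6, alpha_3). So the algebra is type B_7, i.e. so(15).

B_7 (so(15))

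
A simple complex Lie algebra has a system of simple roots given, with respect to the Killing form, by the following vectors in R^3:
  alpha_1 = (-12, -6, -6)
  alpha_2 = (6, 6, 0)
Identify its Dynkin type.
Compute the Cartan integers a_ij = 2(alpha_i, alpha_j)/(alpha_j, alpha_j); the resulting 2x2 Cartan matrix is
[[2, -3], [-1, 2]].
The roots have two lengths (squared-length ratio 3:1); the short ones are alpha_{2}. The associated Dynkin diagram is two nodes joined by a triple edge (G_2), so the type is G_2.

G_2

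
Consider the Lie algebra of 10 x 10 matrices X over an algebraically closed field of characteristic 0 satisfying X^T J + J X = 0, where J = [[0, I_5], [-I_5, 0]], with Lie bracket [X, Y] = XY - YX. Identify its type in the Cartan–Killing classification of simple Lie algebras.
This is sp(10), which has dimension 10(10+1)/2 = 55 and rank 10/2 = 5. In the classification of classical Lie algebras, the symplectic algebra sp(2n) has type C_n; here n = 5, so the Dynkin diagram is a chain of 5 nodes with a double edge at one end; the terminal node there is the unique long simple root (C_5). Hence the type is C_5.

C_5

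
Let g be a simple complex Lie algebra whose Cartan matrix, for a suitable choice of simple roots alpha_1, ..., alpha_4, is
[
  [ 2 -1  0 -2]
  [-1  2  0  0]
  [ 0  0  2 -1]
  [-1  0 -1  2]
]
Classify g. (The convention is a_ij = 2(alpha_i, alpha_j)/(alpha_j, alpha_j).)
F_4

The matrix has rank 4 with 2's on the diagonal. Reading the off-diagonal entries as Dynkin edges (a single edge where a_ij = a_ji = -1; a double or triple edge where a_ij * a_ji = 2 or 3), the diagram is a chain of 4 nodes with a double edge between the middle two (F_4). One simple-root ordering that puts it in standard form is (alpha_2, alpha_1, alpha_4, alpha_3). So the algebra is type F_4.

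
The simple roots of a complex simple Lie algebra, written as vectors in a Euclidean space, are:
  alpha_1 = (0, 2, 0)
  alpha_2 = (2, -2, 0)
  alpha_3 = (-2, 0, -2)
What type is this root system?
B_3 (so(7))

Compute the Cartan integers a_ij = 2(alpha_i, alpha_j)/(alpha_j, alpha_j); the resulting 3x3 Cartan matrix is
[[2, -1, 0], [-2, 2, -1], [0, -1, 2]].
The roots have two lengths (squared-length ratio 2:1); the short ones are alpha_{1}. The associated Dynkin diagram is a chain of 3 nodes with a double edge at one end; the terminal node there is the unique short simple root (B_3), so the type is B_3 (the algebra so(7)).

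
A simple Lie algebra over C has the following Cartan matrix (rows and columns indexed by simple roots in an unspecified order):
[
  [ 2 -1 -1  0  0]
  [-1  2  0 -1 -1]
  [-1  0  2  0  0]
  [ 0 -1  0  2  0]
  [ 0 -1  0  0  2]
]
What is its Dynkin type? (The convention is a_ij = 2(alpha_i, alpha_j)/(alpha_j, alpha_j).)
type D_5

The matrix has rank 5 with 2's on the diagonal. Reading the off-diagonal entries as Dynkin edges (a single edge where a_ij = a_ji = -1; a double or triple edge where a_ij * a_ji = 2 or 3), the diagram is a chain of 3 nodes with a fork of two nodes at one end (D_5). One simple-root ordering that puts it in standard form is (alpha_3, alpha_1, alpha_2, alpha_4, alpha_5). So the algebra is type D_5, i.e. so(10).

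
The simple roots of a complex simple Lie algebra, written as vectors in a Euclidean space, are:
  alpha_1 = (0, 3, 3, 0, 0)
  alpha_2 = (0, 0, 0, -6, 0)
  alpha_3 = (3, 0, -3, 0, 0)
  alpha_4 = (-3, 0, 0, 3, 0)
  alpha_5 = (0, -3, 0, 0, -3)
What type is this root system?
C5

Compute the Cartan integers a_ij = 2(alpha_i, alpha_j)/(alpha_j, alpha_j); the resulting 5x5 Cartan matrix is
[[2, 0, -1, 0, -1], [0, 2, 0, -2, 0], [-1, 0, 2, -1, 0], [0, -1, -1, 2, 0], [-1, 0, 0, 0, 2]].
The roots have two lengths (squared-length ratio 2:1); the short ones are alpha_{1,3,4,5}. The associated Dynkin diagram is a chain of 5 nodes with a double edge at one end; the terminal node there is the unique long simple root (C_5), so the type is C_5 (the algebra sp(10)).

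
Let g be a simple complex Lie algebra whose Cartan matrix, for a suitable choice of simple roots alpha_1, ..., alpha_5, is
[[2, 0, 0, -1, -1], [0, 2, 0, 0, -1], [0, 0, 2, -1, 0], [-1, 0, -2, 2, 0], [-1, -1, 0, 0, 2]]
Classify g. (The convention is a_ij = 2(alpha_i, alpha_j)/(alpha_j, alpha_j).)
The matrix has rank 5 with 2's on the diagonal. Reading the off-diagonal entries as Dynkin edges (a single edge where a_ij = a_ji = -1; a double or triple edge where a_ij * a_ji = 2 or 3), the diagram is a chain of 5 nodes with a double edge at one end; the terminal node there is the unique short simple root (B_5). One simple-root ordering that puts it in standard form is (alpha_2, alpha_5, alpha_1, alpha_4, alpha_3). So the algebra is type B_5, i.e. so(11).

B_5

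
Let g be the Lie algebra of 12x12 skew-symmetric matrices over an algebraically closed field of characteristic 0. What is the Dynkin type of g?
This is so(12) with 12 even, which has dimension 12(12-1)/2 = 66 and rank 12/2 = 6. In the classification of classical Lie algebras, the orthogonal algebra so(2n) in an even number of variables has type D_n; here n = 6, so the Dynkin diagram is a chain of 4 nodes with a fork of two nodes at one end (D_6). Hence the type is D_6.

D_6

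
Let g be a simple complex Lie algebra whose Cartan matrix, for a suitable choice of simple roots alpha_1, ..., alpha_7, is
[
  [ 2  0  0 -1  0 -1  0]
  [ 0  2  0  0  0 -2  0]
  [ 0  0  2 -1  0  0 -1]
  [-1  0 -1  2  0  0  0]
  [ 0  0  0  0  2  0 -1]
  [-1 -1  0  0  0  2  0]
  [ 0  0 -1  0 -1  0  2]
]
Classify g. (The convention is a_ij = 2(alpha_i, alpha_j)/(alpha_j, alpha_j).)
C_7

The matrix has rank 7 with 2's on the diagonal. Reading the off-diagonal entries as Dynkin edges (a single edge where a_ij = a_ji = -1; a double or triple edge where a_ij * a_ji = 2 or 3), the diagram is a chain of 7 nodes with a double edge at one end; the terminal node there is the unique long simple root (C_7). One simple-root ordering that puts it in standard form is (alpha_5, alpha_7, alpha_3, alpha_4, alpha_1, alpha_6, alpha_2). So the algebra is type C_7, i.e. sp(14).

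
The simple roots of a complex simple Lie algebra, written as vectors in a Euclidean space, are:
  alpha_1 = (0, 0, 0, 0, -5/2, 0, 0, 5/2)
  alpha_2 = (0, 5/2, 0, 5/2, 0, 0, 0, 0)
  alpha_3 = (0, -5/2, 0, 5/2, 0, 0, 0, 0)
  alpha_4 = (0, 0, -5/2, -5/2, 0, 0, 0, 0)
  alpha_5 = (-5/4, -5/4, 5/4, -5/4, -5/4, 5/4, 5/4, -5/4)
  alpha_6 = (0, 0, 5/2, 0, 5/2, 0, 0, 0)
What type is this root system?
E_6

Compute the Cartan integers a_ij = 2(alpha_i, alpha_j)/(alpha_j, alpha_j); the resulting 6x6 Cartan matrix is
[[2, 0, 0, 0, 0, -1], [0, 2, 0, -1, -1, 0], [0, 0, 2, -1, 0, 0], [0, -1, -1, 2, 0, -1], [0, -1, 0, 0, 2, 0], [-1, 0, 0, -1, 0, 2]].
All simple roots have the same length, so the diagram is simply laced. The associated Dynkin diagram is a chain of 5 nodes with one extra node attached to the third node from one end (E_6), so the type is E_6.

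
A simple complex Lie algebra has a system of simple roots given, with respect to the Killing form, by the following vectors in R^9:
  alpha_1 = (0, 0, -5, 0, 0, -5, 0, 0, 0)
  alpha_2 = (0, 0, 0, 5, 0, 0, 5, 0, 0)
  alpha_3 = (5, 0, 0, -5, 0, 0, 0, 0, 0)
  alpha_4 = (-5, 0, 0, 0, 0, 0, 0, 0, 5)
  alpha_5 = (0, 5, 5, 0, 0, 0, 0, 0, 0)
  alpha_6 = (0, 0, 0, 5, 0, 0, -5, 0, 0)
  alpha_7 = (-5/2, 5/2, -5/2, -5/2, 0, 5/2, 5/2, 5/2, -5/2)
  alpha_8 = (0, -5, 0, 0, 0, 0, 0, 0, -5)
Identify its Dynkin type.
Compute the Cartan integers a_ij = 2(alpha_i, alpha_j)/(alpha_j, alpha_j); the resulting 8x8 Cartan matrix is
[[2, 0, 0, 0, -1, 0, 0, 0], [0, 2, -1, 0, 0, 0, 0, 0], [0, -1, 2, -1, 0, -1, 0, 0], [0, 0, -1, 2, 0, 0, 0, -1], [-1, 0, 0, 0, 2, 0, 0, -1], [0, 0, -1, 0, 0, 2, -1, 0], [0, 0, 0, 0, 0, -1, 2, 0], [0, 0, 0, -1, -1, 0, 0, 2]].
All simple roots have the same length, so the diagram is simply laced. The associated Dynkin diagram is a chain of 7 nodes with one extra node attached to the third node from one end (E_8), so the type is E_8.

E8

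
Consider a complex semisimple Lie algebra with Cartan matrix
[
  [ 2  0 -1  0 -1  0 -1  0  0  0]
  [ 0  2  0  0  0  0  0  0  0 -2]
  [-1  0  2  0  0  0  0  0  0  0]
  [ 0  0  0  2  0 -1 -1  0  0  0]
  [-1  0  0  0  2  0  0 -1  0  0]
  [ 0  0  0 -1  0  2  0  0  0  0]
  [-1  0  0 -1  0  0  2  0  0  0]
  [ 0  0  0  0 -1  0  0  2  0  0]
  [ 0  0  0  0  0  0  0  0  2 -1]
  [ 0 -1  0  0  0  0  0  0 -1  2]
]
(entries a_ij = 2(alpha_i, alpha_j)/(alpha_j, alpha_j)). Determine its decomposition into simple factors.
C_3 + E_7

The diagram associated to this matrix has two connected components: the simple roots {alpha_2, alpha_9, alpha_10} form a chain of 3 nodes with a double edge at one end; the terminal node there is the unique long simple root (C_3), and {alpha_1, alpha_3, alpha_4, alpha_5, alpha_6, alpha_7, alpha_8} form a chain of 6 nodes with one extra node attached to the third node from one end (E_7). A semisimple Lie algebra decomposes uniquely as the direct sum of simple ideals, one per connected component of its Dynkin diagram, so g ≅ C_3 ⊕ E_7 (dimension 21 + 133 = 154).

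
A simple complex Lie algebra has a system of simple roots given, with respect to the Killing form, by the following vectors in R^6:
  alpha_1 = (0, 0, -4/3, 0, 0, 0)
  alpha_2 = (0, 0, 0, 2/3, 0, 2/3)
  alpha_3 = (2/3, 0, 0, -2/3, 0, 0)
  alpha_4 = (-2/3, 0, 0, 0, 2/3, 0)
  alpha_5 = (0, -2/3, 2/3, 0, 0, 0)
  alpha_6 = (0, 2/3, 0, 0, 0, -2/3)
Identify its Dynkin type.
Compute the Cartan integers a_ij = 2(alpha_i, alpha_j)/(alpha_j, alpha_j); the resulting 6x6 Cartan matrix is
[[2, 0, 0, 0, -2, 0], [0, 2, -1, 0, 0, -1], [0, -1, 2, -1, 0, 0], [0, 0, -1, 2, 0, 0], [-1, 0, 0, 0, 2, -1], [0, -1, 0, 0, -1, 2]].
The roots have two lengths (squared-length ratio 2:1); the short ones are alpha_{2,3,4,5,6}. The associated Dynkin diagram is a chain of 6 nodes with a double edge at one end; the terminal node there is the unique long simple root (C_6), so the type is C_6 (the algebra sp(12)).

C_6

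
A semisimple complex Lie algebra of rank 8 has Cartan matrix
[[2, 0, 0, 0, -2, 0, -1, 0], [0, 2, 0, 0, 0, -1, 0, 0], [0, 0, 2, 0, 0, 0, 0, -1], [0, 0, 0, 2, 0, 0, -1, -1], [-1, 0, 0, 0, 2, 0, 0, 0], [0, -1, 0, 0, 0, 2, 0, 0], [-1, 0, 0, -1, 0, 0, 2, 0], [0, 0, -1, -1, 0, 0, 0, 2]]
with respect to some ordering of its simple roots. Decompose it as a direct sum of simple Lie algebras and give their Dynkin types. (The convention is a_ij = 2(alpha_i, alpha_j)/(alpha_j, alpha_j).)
The diagram associated to this matrix has two connected components: the simple roots {alpha_2, alpha_6} form a chain of 2 nodes with single edges (A_2), and {alpha_1, alpha_3, alpha_4, alpha_5, alpha_7, alpha_8} form a chain of 6 nodes with a double edge at one end; the terminal node there is the unique short simple root (B_6). A semisimple Lie algebra decomposes uniquely as the direct sum of simple ideals, one per connected component of its Dynkin diagram, so g ≅ A_2 ⊕ B_6 (dimension 8 + 78 = 86).

A_2 (sl(3)) + B_6 (so(13))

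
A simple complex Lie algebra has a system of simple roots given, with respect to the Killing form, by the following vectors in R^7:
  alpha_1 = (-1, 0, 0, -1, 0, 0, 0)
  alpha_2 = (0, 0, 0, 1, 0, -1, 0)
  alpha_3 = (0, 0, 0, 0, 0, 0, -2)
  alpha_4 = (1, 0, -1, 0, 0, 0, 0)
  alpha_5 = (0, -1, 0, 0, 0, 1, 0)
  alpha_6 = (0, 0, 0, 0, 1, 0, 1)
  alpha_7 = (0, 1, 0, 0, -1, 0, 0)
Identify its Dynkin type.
type C_7

Compute the Cartan integers a_ij = 2(alpha_i, alpha_j)/(alpha_j, alpha_j); the resulting 7x7 Cartan matrix is
[[2, -1, 0, -1, 0, 0, 0], [-1, 2, 0, 0, -1, 0, 0], [0, 0, 2, 0, 0, -2, 0], [-1, 0, 0, 2, 0, 0, 0], [0, -1, 0, 0, 2, 0, -1], [0, 0, -1, 0, 0, 2, -1], [0, 0, 0, 0, -1, -1, 2]].
The roots have two lengths (squared-length ratio 2:1); the short ones are alpha_{1,2,4,5,6,7}. The associated Dynkin diagram is a chain of 7 nodes with a double edge at one end; the terminal node there is the unique long simple root (C_7), so the type is C_7 (the algebra sp(14)).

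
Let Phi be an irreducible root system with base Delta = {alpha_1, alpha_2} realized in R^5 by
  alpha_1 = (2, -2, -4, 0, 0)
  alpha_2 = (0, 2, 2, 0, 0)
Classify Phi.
type G_2

Compute the Cartan integers a_ij = 2(alpha_i, alpha_j)/(alpha_j, alpha_j); the resulting 2x2 Cartan matrix is
[[2, -3], [-1, 2]].
The roots have two lengths (squared-length ratio 3:1); the short ones are alpha_{2}. The associated Dynkin diagram is two nodes joined by a triple edge (G_2), so the type is G_2.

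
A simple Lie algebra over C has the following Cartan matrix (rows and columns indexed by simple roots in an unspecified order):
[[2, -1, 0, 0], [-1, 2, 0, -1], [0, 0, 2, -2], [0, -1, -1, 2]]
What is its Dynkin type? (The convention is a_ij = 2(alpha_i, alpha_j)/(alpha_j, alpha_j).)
C_4

The matrix has rank 4 with 2's on the diagonal. Reading the off-diagonal entries as Dynkin edges (a single edge where a_ij = a_ji = -1; a double or triple edge where a_ij * a_ji = 2 or 3), the diagram is a chain of 4 nodes with a double edge at one end; the terminal node there is the unique long simple root (C_4). One simple-root ordering that puts it in standard form is (alpha_1, alpha_2, alpha_4, alpha_3). So the algebra is type C_4, i.e. sp(8).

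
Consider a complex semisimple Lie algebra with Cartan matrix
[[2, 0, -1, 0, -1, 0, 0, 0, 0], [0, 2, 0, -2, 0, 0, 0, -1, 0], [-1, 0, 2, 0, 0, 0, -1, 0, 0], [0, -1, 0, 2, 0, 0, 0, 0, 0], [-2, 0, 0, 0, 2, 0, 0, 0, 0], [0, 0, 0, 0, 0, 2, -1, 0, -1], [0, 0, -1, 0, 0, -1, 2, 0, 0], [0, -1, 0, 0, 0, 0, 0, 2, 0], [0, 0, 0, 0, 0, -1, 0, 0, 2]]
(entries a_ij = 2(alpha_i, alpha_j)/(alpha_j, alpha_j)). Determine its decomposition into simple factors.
B3 + C6

The diagram associated to this matrix has two connected components: the simple roots {alpha_2, alpha_4, alpha_8} form a chain of 3 nodes with a double edge at one end; the terminal node there is the unique short simple root (B_3), and {alpha_1, alpha_3, alpha_5, alpha_6, alpha_7, alpha_9} form a chain of 6 nodes with a double edge at one end; the terminal node there is the unique long simple root (C_6). A semisimple Lie algebra decomposes uniquely as the direct sum of simple ideals, one per connected component of its Dynkin diagram, so g ≅ B_3 ⊕ C_6 (dimension 21 + 78 = 99).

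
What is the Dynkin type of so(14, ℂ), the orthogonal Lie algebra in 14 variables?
This is so(14) with 14 even, which has dimension 14(14-1)/2 = 91 and rank 14/2 = 7. In the classification of classical Lie algebras, the orthogonal algebra so(2n) in an even number of variables has type D_n; here n = 7, so the Dynkin diagram is a chain of 5 nodes with a fork of two nodes at one end (D_7). Hence the type is D_7.

D_7 (so(14))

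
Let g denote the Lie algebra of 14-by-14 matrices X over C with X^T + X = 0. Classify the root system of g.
D_7 (so(14))

This is so(14) with 14 even, which has dimension 14(14-1)/2 = 91 and rank 14/2 = 7. In the classification of classical Lie algebras, the orthogonal algebra so(2n) in an even number of variables has type D_n; here n = 7, so the Dynkin diagram is a chain of 5 nodes with a fork of two nodes at one end (D_7). Hence the type is D_7.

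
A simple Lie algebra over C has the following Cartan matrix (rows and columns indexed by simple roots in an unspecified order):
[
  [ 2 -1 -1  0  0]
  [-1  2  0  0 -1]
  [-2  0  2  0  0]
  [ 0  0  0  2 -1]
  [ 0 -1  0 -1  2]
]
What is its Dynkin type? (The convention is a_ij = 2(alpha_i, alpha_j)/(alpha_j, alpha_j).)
type C_5

The matrix has rank 5 with 2's on the diagonal. Reading the off-diagonal entries as Dynkin edges (a single edge where a_ij = a_ji = -1; a double or triple edge where a_ij * a_ji = 2 or 3), the diagram is a chain of 5 nodes with a double edge at one end; the terminal node there is the unique long simple root (C_5). One simple-root ordering that puts it in standard form is (alpha_4, alpha_5, alpha_2, alpha_1, alpha_3). So the algebra is type C_5, i.e. sp(10).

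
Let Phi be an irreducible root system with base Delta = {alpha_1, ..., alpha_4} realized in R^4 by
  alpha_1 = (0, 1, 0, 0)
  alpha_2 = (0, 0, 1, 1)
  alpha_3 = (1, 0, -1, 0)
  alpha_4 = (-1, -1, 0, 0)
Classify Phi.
Compute the Cartan integers a_ij = 2(alpha_i, alpha_j)/(alpha_j, alpha_j); the resulting 4x4 Cartan matrix is
[[2, 0, 0, -1], [0, 2, -1, 0], [0, -1, 2, -1], [-2, 0, -1, 2]].
The roots have two lengths (squared-length ratio 2:1); the short ones are alpha_{1}. The associated Dynkin diagram is a chain of 4 nodes with a double edge at one end; the terminal node there is the unique short simple root (B_4), so the type is B_4 (the algebra so(9)).

B_4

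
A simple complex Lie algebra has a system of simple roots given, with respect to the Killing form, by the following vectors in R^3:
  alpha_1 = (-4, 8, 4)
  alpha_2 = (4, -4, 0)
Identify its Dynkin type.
G2

Compute the Cartan integers a_ij = 2(alpha_i, alpha_j)/(alpha_j, alpha_j); the resulting 2x2 Cartan matrix is
[[2, -3], [-1, 2]].
The roots have two lengths (squared-length ratio 3:1); the short ones are alpha_{2}. The associated Dynkin diagram is two nodes joined by a triple edge (G_2), so the type is G_2.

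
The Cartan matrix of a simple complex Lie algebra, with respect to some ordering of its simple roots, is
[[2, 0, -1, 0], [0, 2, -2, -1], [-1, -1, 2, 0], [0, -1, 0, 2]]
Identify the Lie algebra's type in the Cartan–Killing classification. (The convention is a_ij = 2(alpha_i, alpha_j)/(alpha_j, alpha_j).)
The matrix has rank 4 with 2's on the diagonal. Reading the off-diagonal entries as Dynkin edges (a single edge where a_ij = a_ji = -1; a double or triple edge where a_ij * a_ji = 2 or 3), the diagram is a chain of 4 nodes with a double edge between the middle two (F_4). One simple-root ordering that puts it in standard form is (alpha_4, alpha_2, alpha_3, alpha_1). So the algebra is type F_4.

F4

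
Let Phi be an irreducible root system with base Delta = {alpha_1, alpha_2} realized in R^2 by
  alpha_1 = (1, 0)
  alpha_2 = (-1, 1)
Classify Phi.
Compute the Cartan integers a_ij = 2(alpha_i, alpha_j)/(alpha_j, alpha_j); the resulting 2x2 Cartan matrix is
[[2, -1], [-2, 2]].
The roots have two lengths (squared-length ratio 2:1); the short ones are alpha_{1}. The associated Dynkin diagram is a chain of 2 nodes with a double edge at one end; the terminal node there is the unique short simple root (B_2), so the type is B_2 (the algebra so(5)).

B_2 (so(5))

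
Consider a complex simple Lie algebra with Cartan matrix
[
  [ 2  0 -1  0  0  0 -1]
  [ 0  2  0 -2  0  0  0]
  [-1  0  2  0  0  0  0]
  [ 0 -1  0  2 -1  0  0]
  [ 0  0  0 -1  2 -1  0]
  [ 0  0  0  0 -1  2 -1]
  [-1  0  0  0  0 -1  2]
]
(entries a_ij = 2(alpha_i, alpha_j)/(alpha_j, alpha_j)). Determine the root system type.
C_7 (sp(14))

The matrix has rank 7 with 2's on the diagonal. Reading the off-diagonal entries as Dynkin edges (a single edge where a_ij = a_ji = -1; a double or triple edge where a_ij * a_ji = 2 or 3), the diagram is a chain of 7 nodes with a double edge at one end; the terminal node there is the unique long simple root (C_7). One simple-root ordering that puts it in standard form is (alpha_3, alpha_1, alpha_7, alpha_6, alpha_5, alpha_4, alpha_2). So the algebra is type C_7, i.e. sp(14).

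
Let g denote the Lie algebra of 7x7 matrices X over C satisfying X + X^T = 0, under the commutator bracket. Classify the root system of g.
B3

This is so(7) with 7 odd, which has dimension 7(7-1)/2 = 21 and rank (7-1)/2 = 3. In the classification of classical Lie algebras, the orthogonal algebra so(2n+1) in an odd number of variables has type B_n; here n = 3, so the Dynkin diagram is a chain of 3 nodes with a double edge at one end; the terminal node there is the unique short simple root (B_3). Hence the type is B_3.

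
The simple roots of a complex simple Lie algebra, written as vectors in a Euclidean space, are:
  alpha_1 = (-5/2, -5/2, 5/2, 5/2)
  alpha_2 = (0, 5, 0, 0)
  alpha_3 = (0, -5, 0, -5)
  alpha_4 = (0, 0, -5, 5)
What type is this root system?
F_4

Compute the Cartan integers a_ij = 2(alpha_i, alpha_j)/(alpha_j, alpha_j); the resulting 4x4 Cartan matrix is
[[2, -1, 0, 0], [-1, 2, -1, 0], [0, -2, 2, -1], [0, 0, -1, 2]].
The roots have two lengths (squared-length ratio 2:1); the short ones are alpha_{1,2}. The associated Dynkin diagram is a chain of 4 nodes with a double edge between the middle two (F_4), so the type is F_4.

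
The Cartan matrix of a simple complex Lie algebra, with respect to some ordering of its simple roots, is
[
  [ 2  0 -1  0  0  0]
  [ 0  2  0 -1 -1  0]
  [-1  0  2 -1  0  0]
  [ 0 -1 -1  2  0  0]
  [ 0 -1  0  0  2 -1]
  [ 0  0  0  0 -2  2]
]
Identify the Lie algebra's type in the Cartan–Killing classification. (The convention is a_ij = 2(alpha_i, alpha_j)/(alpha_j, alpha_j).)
C6

The matrix has rank 6 with 2's on the diagonal. Reading the off-diagonal entries as Dynkin edges (a single edge where a_ij = a_ji = -1; a double or triple edge where a_ij * a_ji = 2 or 3), the diagram is a chain of 6 nodes with a double edge at one end; the terminal node there is the unique long simple root (C_6). One simple-root ordering that puts it in standard form is (alpha_1, alpha_3, alpha_4, alpha_2, alpha_5, alpha_6). So the algebra is type C_6, i.e. sp(12).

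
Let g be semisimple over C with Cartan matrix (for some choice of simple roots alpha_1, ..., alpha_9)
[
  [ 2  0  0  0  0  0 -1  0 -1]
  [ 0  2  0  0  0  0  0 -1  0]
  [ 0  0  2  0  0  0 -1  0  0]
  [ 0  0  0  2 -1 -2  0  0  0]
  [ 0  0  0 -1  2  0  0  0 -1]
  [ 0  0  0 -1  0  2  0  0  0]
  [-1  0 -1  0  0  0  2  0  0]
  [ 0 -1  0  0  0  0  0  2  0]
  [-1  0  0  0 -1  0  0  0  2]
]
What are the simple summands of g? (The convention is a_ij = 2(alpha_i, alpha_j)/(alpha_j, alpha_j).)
The diagram associated to this matrix has two connected components: the simple roots {alpha_2, alpha_8} form a chain of 2 nodes with single edges (A_2), and {alpha_1, alpha_3, alpha_4, alpha_5, alpha_6, alpha_7, alpha_9} form a chain of 7 nodes with a double edge at one end; the terminal node there is the unique short simple root (B_7). A semisimple Lie algebra decomposes uniquely as the direct sum of simple ideals, one per connected component of its Dynkin diagram, so g ≅ A_2 ⊕ B_7 (dimension 8 + 105 = 113).

type A_2 ⊕ type B_7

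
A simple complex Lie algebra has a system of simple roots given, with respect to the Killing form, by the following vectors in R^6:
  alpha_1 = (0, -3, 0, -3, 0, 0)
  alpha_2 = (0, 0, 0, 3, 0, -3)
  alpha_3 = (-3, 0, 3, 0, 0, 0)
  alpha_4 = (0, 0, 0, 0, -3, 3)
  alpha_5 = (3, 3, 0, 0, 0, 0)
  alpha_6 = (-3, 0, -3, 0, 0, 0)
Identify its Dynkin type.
D_6 (so(12))

Compute the Cartan integers a_ij = 2(alpha_i, alpha_j)/(alpha_j, alpha_j); the resulting 6x6 Cartan matrix is
[[2, -1, 0, 0, -1, 0], [-1, 2, 0, -1, 0, 0], [0, 0, 2, 0, -1, 0], [0, -1, 0, 2, 0, 0], [-1, 0, -1, 0, 2, -1], [0, 0, 0, 0, -1, 2]].
All simple roots have the same length, so the diagram is simply laced. The associated Dynkin diagram is a chain of 4 nodes with a fork of two nodes at one end (D_6), so the type is D_6 (the algebra so(12)).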